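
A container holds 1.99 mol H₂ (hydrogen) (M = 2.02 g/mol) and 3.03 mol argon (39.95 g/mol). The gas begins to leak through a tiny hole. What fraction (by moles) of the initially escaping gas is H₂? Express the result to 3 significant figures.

Effusion rate of each component ∝ n_i/√M_i (partial pressure × 1/√M).
Mole fraction of H₂ in the effusate = (n_H₂/√M_H₂) / (n_H₂/√M_H₂ + n_Ar/√M_Ar)
= (1.99/√2.02) / (1.99/√2.02 + 3.03/√39.95) = 1.400/(1.400 + 0.4794) = 0.745.

0.745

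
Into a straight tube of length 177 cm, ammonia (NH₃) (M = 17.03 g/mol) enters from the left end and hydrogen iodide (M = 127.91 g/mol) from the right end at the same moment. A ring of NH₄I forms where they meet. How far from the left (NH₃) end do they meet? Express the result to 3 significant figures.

Graham's law gives d_NH₃/d_HI = rate_NH₃/rate_HI = √(M_HI/M_NH₃) = √(127.91/17.03) = 2.741.
With d_NH₃ + d_HI = 177 cm, d_HI = 177/(1 + 2.741) = 47.32 cm.
d_NH₃ = 177 − 47.32 = 130 cm.

130 cm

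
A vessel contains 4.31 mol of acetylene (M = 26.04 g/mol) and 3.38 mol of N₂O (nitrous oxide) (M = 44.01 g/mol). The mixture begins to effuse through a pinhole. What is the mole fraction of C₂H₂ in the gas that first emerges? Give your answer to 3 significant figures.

The effusion rate of species i is ∝ p_i/√M_i ∝ n_i/√M_i.
Mole fraction of C₂H₂ in the effusate = (n_C₂H₂/√M_C₂H₂) / (n_C₂H₂/√M_C₂H₂ + n_N₂O/√M_N₂O)
= (4.31/√26.04) / (4.31/√26.04 + 3.38/√44.01) = 0.8446/(0.8446 + 0.5095) = 0.624.

0.624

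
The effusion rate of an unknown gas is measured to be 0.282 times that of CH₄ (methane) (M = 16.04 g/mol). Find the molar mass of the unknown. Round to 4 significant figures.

201.7 g/mol

By Graham's law, rate_X/rate_CH₄ = √(M_CH₄/M_X).
0.282 = √(16.04/M_X)
M_X = 16.04 / 0.282² = 16.04 / 0.07952 = 201.7 g/mol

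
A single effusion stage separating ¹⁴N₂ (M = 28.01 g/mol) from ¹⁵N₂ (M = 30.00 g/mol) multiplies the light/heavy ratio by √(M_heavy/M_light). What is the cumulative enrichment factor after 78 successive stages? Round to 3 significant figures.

The single-stage factor is √(M_heavy/M_light), so 78 stages give [√(30.00/28.01)]^78 = (30.00/28.01)^(78/2).
= 1.07105^39 = 14.5.

14.5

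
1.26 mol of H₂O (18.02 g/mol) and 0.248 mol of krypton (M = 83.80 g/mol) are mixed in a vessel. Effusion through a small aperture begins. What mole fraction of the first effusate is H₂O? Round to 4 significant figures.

0.9164

Effusion rate of each component ∝ n_i/√M_i (partial pressure × 1/√M).
So x_H₂O in the escaping gas = (n_H₂O/√M_H₂O) / Σ(n_i/√M_i)
= (1.26/√18.02) / (1.26/√18.02 + 0.248/√83.80) = 0.2968/(0.2968 + 0.02709) = 0.9164.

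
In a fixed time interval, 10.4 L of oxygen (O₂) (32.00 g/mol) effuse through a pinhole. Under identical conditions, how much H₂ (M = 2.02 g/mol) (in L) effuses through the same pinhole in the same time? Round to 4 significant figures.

Using Graham's law: rate_H₂/rate_O₂ = √(M_O₂/M_H₂) = √(32.00/2.02) = √15.84 = 3.980.
So the volume for H₂ is 10.4 × 3.980 = 41.39 L.

41.39 L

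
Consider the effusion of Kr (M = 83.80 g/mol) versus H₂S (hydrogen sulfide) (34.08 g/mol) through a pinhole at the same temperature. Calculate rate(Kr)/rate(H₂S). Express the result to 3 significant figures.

From Graham's law, rate_Kr/rate_H₂S = √(M_H₂S/M_Kr) = √(34.08/83.80) = √0.4067 = 0.638.

0.638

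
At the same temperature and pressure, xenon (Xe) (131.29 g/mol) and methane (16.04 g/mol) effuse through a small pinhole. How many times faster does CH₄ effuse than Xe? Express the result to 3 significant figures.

2.86

From Graham's law, rate_CH₄/rate_Xe = √(M_Xe/M_CH₄) = √(131.29/16.04) = √8.185 = 2.86.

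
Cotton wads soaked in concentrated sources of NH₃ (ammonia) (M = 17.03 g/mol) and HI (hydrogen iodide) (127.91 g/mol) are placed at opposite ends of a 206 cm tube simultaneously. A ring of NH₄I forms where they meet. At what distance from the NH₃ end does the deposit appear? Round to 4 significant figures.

150.9 cm

Distances travelled in equal time are proportional to diffusion rates, so d_NH₃/d_HI = √(M_HI/M_NH₃) = √(127.91/17.03) = 2.741.
With d_NH₃ + d_HI = 206 cm, d_HI = 206/(1 + 2.741) = 55.07 cm.
d_NH₃ = 206 − 55.07 = 150.9 cm.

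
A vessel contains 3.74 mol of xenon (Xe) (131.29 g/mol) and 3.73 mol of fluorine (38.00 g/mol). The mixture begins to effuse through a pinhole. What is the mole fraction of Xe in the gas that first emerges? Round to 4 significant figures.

0.3504

Effusion rate of each component ∝ n_i/√M_i (partial pressure × 1/√M).
Mole fraction of Xe in the effusate = (n_Xe/√M_Xe) / (n_Xe/√M_Xe + n_F₂/√M_F₂)
= (3.74/√131.29) / (3.74/√131.29 + 3.73/√38.00) = 0.3264/(0.3264 + 0.6051) = 0.3504.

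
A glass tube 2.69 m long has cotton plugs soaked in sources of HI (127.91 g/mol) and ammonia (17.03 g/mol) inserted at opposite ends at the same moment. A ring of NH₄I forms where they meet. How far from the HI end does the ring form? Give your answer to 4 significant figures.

0.7191 m

Distances travelled in equal time are proportional to diffusion rates, so d_HI/d_NH₃ = √(M_NH₃/M_HI) = √(17.03/127.91) = 0.3649.
With d_HI + d_NH₃ = 2.69 m, d_NH₃ = 2.69/(1 + 0.3649) = 1.971 m.
d_HI = 2.69 − 1.971 = 0.7191 m.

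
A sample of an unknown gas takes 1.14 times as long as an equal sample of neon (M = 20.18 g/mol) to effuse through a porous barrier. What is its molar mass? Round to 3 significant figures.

Since effusion rate ∝ 1/√M, t_X/t_Ne = √(M_X/M_Ne).
1.14 = √(M_X/20.18)
M_X = 20.18 × 1.14² = 20.18 × 1.300 = 26.2 g/mol

26.2 g/mol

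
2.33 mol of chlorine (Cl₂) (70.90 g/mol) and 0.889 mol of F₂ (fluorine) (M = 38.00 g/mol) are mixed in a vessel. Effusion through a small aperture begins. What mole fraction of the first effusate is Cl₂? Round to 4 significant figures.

The effusion rate of species i is ∝ p_i/√M_i ∝ n_i/√M_i.
Mole fraction of Cl₂ in the effusate = (n_Cl₂/√M_Cl₂) / (n_Cl₂/√M_Cl₂ + n_F₂/√M_F₂)
= (2.33/√70.90) / (2.33/√70.90 + 0.889/√38.00) = 0.2767/(0.2767 + 0.1442) = 0.6574.

0.6574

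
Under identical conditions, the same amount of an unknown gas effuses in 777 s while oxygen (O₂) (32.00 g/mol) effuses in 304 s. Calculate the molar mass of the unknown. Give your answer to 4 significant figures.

From Graham's law, t_X/t_O₂ = √(M_X/M_O₂).
777/304 = 2.556 = √(M_X/32.00)
M_X = 32.00 × 2.556² = 32.00 × 6.533 = 209.0 g/mol

209.0 g/mol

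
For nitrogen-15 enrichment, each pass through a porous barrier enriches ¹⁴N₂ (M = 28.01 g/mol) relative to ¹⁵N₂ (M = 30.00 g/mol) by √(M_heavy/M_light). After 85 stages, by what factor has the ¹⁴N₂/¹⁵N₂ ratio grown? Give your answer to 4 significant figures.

After 85 stages the ratio has grown by (√(30.00/28.01))^85 = (30.00/28.01)^(85/2).
= 1.07105^(85/2) = 18.49.

18.49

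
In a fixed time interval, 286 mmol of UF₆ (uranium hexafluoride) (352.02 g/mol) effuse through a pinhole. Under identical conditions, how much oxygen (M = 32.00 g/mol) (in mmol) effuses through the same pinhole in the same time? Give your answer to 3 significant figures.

949 mmol

Using Graham's law: rate_O₂/rate_UF₆ = √(M_UF₆/M_O₂) = √(352.02/32.00) = √11.00 = 3.317.
So the amount for O₂ is 286 × 3.317 = 949 mmol.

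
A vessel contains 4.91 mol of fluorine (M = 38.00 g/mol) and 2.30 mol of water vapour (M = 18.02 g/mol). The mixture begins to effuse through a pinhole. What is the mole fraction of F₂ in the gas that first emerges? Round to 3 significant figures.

Rate_i ∝ x_i/√M_i (Graham's law weighted by mole fraction), so the effusate composition follows n_i/√M_i.
So x_F₂ in the escaping gas = (n_F₂/√M_F₂) / Σ(n_i/√M_i)
= (4.91/√38.00) / (4.91/√38.00 + 2.30/√18.02) = 0.7965/(0.7965 + 0.5418) = 0.595.

0.595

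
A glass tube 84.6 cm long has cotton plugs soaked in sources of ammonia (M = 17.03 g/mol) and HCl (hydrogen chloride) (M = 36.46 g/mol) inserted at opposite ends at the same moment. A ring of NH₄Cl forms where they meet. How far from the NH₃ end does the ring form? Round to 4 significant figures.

Graham's law gives d_NH₃/d_HCl = rate_NH₃/rate_HCl = √(M_HCl/M_NH₃) = √(36.46/17.03) = 1.463.
With d_NH₃ + d_HCl = 84.6 cm, d_HCl = 84.6/(1 + 1.463) = 34.35 cm.
d_NH₃ = 84.6 − 34.35 = 50.25 cm.

50.25 cm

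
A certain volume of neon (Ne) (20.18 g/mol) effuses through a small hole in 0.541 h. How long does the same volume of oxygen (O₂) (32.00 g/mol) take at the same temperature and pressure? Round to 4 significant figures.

By Graham's law, t_O₂/t_Ne = √(M_O₂/M_Ne) = √(32.00/20.18) = √1.586 = 1.259.
So the time for O₂ is 0.541 × 1.259 = 0.6813 h.

0.6813 h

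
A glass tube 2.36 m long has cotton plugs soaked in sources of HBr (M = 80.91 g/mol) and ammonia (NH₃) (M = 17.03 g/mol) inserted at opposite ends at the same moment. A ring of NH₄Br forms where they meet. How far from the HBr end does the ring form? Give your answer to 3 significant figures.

0.742 m

Distances travelled in equal time are proportional to diffusion rates, so d_HBr/d_NH₃ = √(M_NH₃/M_HBr) = √(17.03/80.91) = 0.4588.
With d_HBr + d_NH₃ = 2.36 m, d_NH₃ = 2.36/(1 + 0.4588) = 1.618 m.
d_HBr = 2.36 − 1.618 = 0.742 m.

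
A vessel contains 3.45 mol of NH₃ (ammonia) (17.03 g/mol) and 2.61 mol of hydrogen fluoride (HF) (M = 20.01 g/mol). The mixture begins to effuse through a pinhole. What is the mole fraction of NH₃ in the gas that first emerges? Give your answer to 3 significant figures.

0.589

Each component's effusion rate ∝ (its partial pressure)·(1/√M) ∝ n_i/√M_i.
Mole fraction of NH₃ in the effusate = (n_NH₃/√M_NH₃) / (n_NH₃/√M_NH₃ + n_HF/√M_HF)
= (3.45/√17.03) / (3.45/√17.03 + 2.61/√20.01) = 0.8360/(0.8360 + 0.5835) = 0.589.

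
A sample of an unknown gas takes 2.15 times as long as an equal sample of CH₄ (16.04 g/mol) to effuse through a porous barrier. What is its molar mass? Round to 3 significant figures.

Using Graham's law: t_X/t_CH₄ = √(M_X/M_CH₄).
2.15 = √(M_X/16.04)
M_X = 16.04 × 2.15² = 16.04 × 4.622 = 74.1 g/mol

74.1 g/mol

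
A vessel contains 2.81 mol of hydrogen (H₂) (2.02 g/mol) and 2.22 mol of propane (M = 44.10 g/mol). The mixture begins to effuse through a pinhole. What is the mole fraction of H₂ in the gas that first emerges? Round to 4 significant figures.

Rate_i ∝ x_i/√M_i (Graham's law weighted by mole fraction), so the effusate composition follows n_i/√M_i.
So x_H₂ in the escaping gas = (n_H₂/√M_H₂) / Σ(n_i/√M_i)
= (2.81/√2.02) / (2.81/√2.02 + 2.22/√44.10) = 1.977/(1.977 + 0.3343) = 0.8554.

0.8554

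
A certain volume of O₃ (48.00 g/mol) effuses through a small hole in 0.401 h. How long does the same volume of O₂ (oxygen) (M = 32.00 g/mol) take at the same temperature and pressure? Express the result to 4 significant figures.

0.3274 h

Using Graham's law: t_O₂/t_O₃ = √(M_O₂/M_O₃) = √(32.00/48.00) = √0.6667 = 0.8165.
So the time for O₂ is 0.401 × 0.8165 = 0.3274 h.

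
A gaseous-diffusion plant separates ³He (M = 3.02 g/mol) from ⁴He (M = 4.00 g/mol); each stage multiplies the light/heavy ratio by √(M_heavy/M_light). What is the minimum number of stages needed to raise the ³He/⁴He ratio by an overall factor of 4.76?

12

With α = √(4.00/3.02) per stage, ln α = ½ ln(1.32450) = 0.1405.
Need α^N ≥ 4.76 ⇒ N ≥ ln(4.76) / ln α = 1.560 / 0.1405 = 11.10.
Rounding up, N = 12 stages.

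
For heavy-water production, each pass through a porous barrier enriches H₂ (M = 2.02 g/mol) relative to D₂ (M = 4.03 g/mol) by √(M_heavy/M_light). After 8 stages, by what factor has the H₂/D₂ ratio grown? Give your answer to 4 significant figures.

The single-stage factor is √(M_heavy/M_light), so 8 stages give [√(4.03/2.02)]^8 = (4.03/2.02)^(8/2).
= 1.99505^4 = 15.84.

15.84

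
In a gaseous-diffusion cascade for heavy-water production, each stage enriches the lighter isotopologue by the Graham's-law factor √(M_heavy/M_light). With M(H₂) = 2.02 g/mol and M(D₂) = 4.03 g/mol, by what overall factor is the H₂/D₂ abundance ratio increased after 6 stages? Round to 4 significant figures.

Each stage multiplies the ratio by α = √(4.03/2.02), so after 6 stages the overall factor is α^6 = (4.03/2.02)^(6/2).
= 1.99505^3 = 7.941.

7.941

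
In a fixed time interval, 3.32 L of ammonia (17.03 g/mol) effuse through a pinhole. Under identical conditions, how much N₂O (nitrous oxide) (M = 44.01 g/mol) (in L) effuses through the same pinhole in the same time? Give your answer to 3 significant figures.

Since effusion rate ∝ 1/√M, rate_N₂O/rate_NH₃ = √(M_NH₃/M_N₂O) = √(17.03/44.01) = √0.3870 = 0.6221.
So the volume for N₂O is 3.32 × 0.6221 = 2.07 L.

2.07 L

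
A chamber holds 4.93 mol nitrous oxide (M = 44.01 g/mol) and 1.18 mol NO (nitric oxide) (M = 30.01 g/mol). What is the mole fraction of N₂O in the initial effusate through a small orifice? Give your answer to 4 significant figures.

The effusion rate of species i is ∝ p_i/√M_i ∝ n_i/√M_i.
x_N₂O(eff) = (n_N₂O/√M_N₂O) / (n_N₂O/√M_N₂O + n_NO/√M_NO)
= (4.93/√44.01) / (4.93/√44.01 + 1.18/√30.01) = 0.7431/(0.7431 + 0.2154) = 0.7753.

0.7753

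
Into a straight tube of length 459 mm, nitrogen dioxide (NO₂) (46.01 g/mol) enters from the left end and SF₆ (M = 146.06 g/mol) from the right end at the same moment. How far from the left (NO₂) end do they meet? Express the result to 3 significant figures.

Graham's law gives d_NO₂/d_SF₆ = rate_NO₂/rate_SF₆ = √(M_SF₆/M_NO₂) = √(146.06/46.01) = 1.782.
With d_NO₂ + d_SF₆ = 459 mm, d_SF₆ = 459/(1 + 1.782) = 165.0 mm.
d_NO₂ = 459 − 165.0 = 294 mm.

294 mm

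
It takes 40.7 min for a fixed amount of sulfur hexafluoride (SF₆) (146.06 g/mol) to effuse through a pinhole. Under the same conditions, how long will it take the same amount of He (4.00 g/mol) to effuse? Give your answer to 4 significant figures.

6.735 min

Graham's law gives t_He/t_SF₆ = √(M_He/M_SF₆) = √(4.00/146.06) = √0.02739 = 0.1655.
So the time for He is 40.7 × 0.1655 = 6.735 min.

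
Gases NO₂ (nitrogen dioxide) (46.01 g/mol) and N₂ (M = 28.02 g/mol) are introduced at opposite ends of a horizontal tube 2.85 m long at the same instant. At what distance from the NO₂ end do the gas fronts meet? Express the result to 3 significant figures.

1.25 m

The fronts meet when d_NO₂ + d_N₂ = L with d_NO₂/d_N₂ = √(M_N₂/M_NO₂) (Graham's law). Here √(M_N₂/M_NO₂) = √(28.02/46.01) = 0.7804.
With d_NO₂ + d_N₂ = 2.85 m, d_N₂ = 2.85/(1 + 0.7804) = 1.601 m.
d_NO₂ = 2.85 − 1.601 = 1.25 m.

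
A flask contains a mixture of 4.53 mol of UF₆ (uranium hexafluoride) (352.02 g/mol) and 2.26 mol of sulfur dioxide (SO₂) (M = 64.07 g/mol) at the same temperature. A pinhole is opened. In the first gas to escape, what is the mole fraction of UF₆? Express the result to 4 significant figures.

The effusion rate of species i is ∝ p_i/√M_i ∝ n_i/√M_i.
x_UF₆(eff) = (n_UF₆/√M_UF₆) / (n_UF₆/√M_UF₆ + n_SO₂/√M_SO₂)
= (4.53/√352.02) / (4.53/√352.02 + 2.26/√64.07) = 0.2414/(0.2414 + 0.2823) = 0.4610.

0.4610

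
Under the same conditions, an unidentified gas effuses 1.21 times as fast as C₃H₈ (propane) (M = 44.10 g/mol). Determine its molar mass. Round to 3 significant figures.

Using Graham's law: rate_X/rate_C₃H₈ = √(M_C₃H₈/M_X).
1.21 = √(44.10/M_X)
M_X = 44.10 / 1.21² = 44.10 / 1.464 = 30.1 g/mol

30.1 g/mol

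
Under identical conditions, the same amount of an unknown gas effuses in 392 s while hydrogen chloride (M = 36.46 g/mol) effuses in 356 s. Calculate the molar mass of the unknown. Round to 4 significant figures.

Using Graham's law: t_X/t_HCl = √(M_X/M_HCl).
392/356 = 1.101 = √(M_X/36.46)
M_X = 36.46 × 1.101² = 36.46 × 1.212 = 44.21 g/mol

44.21 g/mol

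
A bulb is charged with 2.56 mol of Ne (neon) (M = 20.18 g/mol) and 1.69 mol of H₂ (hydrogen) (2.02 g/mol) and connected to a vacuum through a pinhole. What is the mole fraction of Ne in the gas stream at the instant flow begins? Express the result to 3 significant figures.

Rate_i ∝ x_i/√M_i (Graham's law weighted by mole fraction), so the effusate composition follows n_i/√M_i.
Mole fraction of Ne in the effusate = (n_Ne/√M_Ne) / (n_Ne/√M_Ne + n_H₂/√M_H₂)
= (2.56/√20.18) / (2.56/√20.18 + 1.69/√2.02) = 0.5699/(0.5699 + 1.189) = 0.324.

0.324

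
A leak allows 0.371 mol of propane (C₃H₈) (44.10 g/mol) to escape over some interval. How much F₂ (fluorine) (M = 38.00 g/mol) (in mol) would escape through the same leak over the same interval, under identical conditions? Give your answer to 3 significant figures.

By Graham's law, rate_F₂/rate_C₃H₈ = √(M_C₃H₈/M_F₂) = √(44.10/38.00) = √1.161 = 1.077.
So the amount for F₂ is 0.371 × 1.077 = 0.400 mol.

0.400 mol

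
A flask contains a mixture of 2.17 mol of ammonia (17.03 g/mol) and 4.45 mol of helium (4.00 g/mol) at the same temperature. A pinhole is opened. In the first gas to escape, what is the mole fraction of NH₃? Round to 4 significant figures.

0.1912

Each component's effusion rate ∝ (its partial pressure)·(1/√M) ∝ n_i/√M_i.
x_NH₃(eff) = (n_NH₃/√M_NH₃) / (n_NH₃/√M_NH₃ + n_He/√M_He)
= (2.17/√17.03) / (2.17/√17.03 + 4.45/√4.00) = 0.5258/(0.5258 + 2.225) = 0.1912.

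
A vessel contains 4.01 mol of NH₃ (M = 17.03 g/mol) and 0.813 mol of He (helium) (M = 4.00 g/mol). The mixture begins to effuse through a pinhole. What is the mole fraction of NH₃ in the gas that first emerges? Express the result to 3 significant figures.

The effusion rate of species i is ∝ p_i/√M_i ∝ n_i/√M_i.
Mole fraction of NH₃ in the effusate = (n_NH₃/√M_NH₃) / (n_NH₃/√M_NH₃ + n_He/√M_He)
= (4.01/√17.03) / (4.01/√17.03 + 0.813/√4.00) = 0.9717/(0.9717 + 0.4065) = 0.705.

0.705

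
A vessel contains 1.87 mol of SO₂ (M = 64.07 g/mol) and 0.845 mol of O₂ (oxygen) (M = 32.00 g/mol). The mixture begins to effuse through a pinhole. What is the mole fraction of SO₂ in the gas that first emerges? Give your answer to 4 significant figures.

0.6100

Each component's effusion rate ∝ (its partial pressure)·(1/√M) ∝ n_i/√M_i.
x_SO₂(eff) = (n_SO₂/√M_SO₂) / (n_SO₂/√M_SO₂ + n_O₂/√M_O₂)
= (1.87/√64.07) / (1.87/√64.07 + 0.845/√32.00) = 0.2336/(0.2336 + 0.1494) = 0.6100.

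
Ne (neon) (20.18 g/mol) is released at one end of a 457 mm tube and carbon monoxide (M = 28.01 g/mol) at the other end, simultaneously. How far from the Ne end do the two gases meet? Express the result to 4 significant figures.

247.2 mm

In equal time, each gas travels a distance ∝ its rate ∝ 1/√M, so d_Ne/d_CO = √(M_CO/M_Ne) = √(28.01/20.18) = 1.178.
With d_Ne + d_CO = 457 mm, d_CO = 457/(1 + 1.178) = 209.8 mm.
d_Ne = 457 − 209.8 = 247.2 mm.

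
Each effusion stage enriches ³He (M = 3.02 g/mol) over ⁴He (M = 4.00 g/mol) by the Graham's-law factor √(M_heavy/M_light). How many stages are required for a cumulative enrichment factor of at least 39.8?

27

With α = √(4.00/3.02) per stage, ln α = ½ ln(1.32450) = 0.1405.
Need α^N ≥ 39.8 ⇒ N ≥ ln(39.8) / ln α = 3.684 / 0.1405 = 26.22.
Minimum whole number of stages: N = 27.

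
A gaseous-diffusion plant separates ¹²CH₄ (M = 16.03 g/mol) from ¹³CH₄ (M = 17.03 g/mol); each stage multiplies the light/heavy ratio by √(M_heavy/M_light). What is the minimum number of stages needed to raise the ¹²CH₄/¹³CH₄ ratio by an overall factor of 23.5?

105

Single-stage factor α = √(17.03/16.03), so ln α = ½ ln(1.06238) = 0.03026.
Need α^N ≥ 23.5 ⇒ N ≥ ln(23.5) / ln α = 3.157 / 0.03026 = 104.34.
Minimum whole number of stages: N = 105.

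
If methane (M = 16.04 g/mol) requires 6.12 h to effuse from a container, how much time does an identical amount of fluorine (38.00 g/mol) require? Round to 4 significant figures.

9.420 h

By Graham's law, t_F₂/t_CH₄ = √(M_F₂/M_CH₄) = √(38.00/16.04) = √2.369 = 1.539.
So the time for F₂ is 6.12 × 1.539 = 9.420 h.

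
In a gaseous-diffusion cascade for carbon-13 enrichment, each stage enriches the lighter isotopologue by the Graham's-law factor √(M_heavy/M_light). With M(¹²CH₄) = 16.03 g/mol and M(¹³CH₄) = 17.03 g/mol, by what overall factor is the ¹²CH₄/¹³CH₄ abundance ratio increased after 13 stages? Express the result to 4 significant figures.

1.482

Overall factor = α^13 with α = √(17.03/16.03), i.e. (17.03/16.03)^(13/2).
= 1.06238^(13/2) = 1.482.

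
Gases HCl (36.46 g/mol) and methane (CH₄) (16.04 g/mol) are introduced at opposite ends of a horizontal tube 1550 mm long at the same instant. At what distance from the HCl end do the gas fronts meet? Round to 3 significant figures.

Graham's law gives d_HCl/d_CH₄ = rate_HCl/rate_CH₄ = √(M_CH₄/M_HCl) = √(16.04/36.46) = 0.6633.
With d_HCl + d_CH₄ = 1550 mm, d_CH₄ = 1550/(1 + 0.6633) = 931.9 mm.
d_HCl = 1550 − 931.9 = 618 mm.

618 mm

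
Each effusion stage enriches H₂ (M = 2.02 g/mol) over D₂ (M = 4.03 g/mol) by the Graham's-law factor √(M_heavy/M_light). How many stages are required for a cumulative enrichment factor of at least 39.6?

11

Per stage α = (4.03/2.02)^(1/2) = 1.99505^0.5, giving ln α = 0.3453.
Need α^N ≥ 39.6 ⇒ N ≥ ln(39.6) / ln α = 3.679 / 0.3453 = 10.65.
So at least 11 stages are needed.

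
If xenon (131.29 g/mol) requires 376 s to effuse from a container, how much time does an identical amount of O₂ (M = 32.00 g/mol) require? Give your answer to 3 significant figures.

186 s

Using Graham's law: t_O₂/t_Xe = √(M_O₂/M_Xe) = √(32.00/131.29) = √0.2437 = 0.4937.
So the time for O₂ is 376 × 0.4937 = 186 s.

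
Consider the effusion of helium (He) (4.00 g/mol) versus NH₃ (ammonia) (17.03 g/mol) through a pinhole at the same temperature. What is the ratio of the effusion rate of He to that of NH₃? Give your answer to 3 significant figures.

Using Graham's law: rate_He/rate_NH₃ = √(M_NH₃/M_He) = √(17.03/4.00) = √4.258 = 2.06.

2.06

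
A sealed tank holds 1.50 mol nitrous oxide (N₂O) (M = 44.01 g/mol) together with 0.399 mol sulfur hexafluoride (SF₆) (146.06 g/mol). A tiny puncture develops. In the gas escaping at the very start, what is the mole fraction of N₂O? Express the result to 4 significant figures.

0.8726

Effusion rate of each component ∝ n_i/√M_i (partial pressure × 1/√M).
Mole fraction of N₂O in the effusate = (n_N₂O/√M_N₂O) / (n_N₂O/√M_N₂O + n_SF₆/√M_SF₆)
= (1.50/√44.01) / (1.50/√44.01 + 0.399/√146.06) = 0.2261/(0.2261 + 0.03301) = 0.8726.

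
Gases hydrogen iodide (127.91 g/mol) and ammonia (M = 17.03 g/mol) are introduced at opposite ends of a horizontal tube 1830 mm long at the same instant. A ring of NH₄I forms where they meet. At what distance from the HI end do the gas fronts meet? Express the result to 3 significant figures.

489 mm

In equal time, each gas travels a distance ∝ its rate ∝ 1/√M, so d_HI/d_NH₃ = √(M_NH₃/M_HI) = √(17.03/127.91) = 0.3649.
With d_HI + d_NH₃ = 1830 mm, d_NH₃ = 1830/(1 + 0.3649) = 1341 mm.
d_HI = 1830 − 1341 = 489 mm.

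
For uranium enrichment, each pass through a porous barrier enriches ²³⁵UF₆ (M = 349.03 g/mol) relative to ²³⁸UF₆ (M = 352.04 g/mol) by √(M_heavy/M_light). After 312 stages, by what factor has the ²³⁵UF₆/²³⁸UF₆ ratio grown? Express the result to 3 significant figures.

After 312 stages the ratio has grown by (√(352.04/349.03))^312 = (352.04/349.03)^(312/2).
= 1.00862^156 = 3.82.

3.82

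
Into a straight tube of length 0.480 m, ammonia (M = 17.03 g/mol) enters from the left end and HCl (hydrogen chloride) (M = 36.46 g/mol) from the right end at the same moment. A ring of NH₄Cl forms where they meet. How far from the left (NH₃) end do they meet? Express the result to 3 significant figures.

0.285 m

The fronts meet when d_NH₃ + d_HCl = L with d_NH₃/d_HCl = √(M_HCl/M_NH₃) (Graham's law). Here √(M_HCl/M_NH₃) = √(36.46/17.03) = 1.463.
With d_NH₃ + d_HCl = 0.480 m, d_HCl = 0.480/(1 + 1.463) = 0.1949 m.
d_NH₃ = 0.480 − 0.1949 = 0.285 m.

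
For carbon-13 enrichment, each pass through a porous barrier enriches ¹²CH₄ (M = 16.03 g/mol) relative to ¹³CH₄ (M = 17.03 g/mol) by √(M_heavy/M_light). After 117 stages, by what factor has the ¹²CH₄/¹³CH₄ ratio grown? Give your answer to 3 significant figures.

Overall factor = α^117 with α = √(17.03/16.03), i.e. (17.03/16.03)^(117/2).
= 1.06238^(117/2) = 34.5.

34.5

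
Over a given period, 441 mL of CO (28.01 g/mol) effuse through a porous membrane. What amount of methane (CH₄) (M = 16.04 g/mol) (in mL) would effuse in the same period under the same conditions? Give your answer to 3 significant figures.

583 mL

By Graham's law, rate_CH₄/rate_CO = √(M_CO/M_CH₄) = √(28.01/16.04) = √1.746 = 1.321.
So the volume for CH₄ is 441 × 1.321 = 583 mL.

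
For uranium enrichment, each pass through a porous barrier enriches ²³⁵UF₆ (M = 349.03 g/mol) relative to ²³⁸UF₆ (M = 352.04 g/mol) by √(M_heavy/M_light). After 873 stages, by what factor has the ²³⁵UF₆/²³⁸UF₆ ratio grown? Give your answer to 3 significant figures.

42.4

Each stage multiplies the ratio by α = √(352.04/349.03), so after 873 stages the overall factor is α^873 = (352.04/349.03)^(873/2).
= 1.00862^(873/2) = 42.4.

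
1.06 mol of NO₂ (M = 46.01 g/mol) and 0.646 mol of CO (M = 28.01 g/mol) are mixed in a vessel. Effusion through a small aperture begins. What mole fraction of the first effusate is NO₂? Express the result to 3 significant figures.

0.561

Effusion rate of each component ∝ n_i/√M_i (partial pressure × 1/√M).
Mole fraction of NO₂ in the effusate = (n_NO₂/√M_NO₂) / (n_NO₂/√M_NO₂ + n_CO/√M_CO)
= (1.06/√46.01) / (1.06/√46.01 + 0.646/√28.01) = 0.1563/(0.1563 + 0.1221) = 0.561.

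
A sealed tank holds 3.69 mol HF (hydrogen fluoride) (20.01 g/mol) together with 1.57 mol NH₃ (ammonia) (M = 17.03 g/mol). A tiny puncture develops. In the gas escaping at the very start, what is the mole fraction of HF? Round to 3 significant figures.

0.684

Rate_i ∝ x_i/√M_i (Graham's law weighted by mole fraction), so the effusate composition follows n_i/√M_i.
x_HF(eff) = (n_HF/√M_HF) / (n_HF/√M_HF + n_NH₃/√M_NH₃)
= (3.69/√20.01) / (3.69/√20.01 + 1.57/√17.03) = 0.8249/(0.8249 + 0.3804) = 0.684.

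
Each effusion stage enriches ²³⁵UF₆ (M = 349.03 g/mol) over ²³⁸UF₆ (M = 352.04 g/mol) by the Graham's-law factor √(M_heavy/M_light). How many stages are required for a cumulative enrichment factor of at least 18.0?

Single-stage factor α = √(352.04/349.03), so ln α = ½ ln(1.00862) = 0.004293.
Need α^N ≥ 18.0 ⇒ N ≥ ln(18.0) / ln α = 2.890 / 0.004293 = 673.20.
So at least 674 stages are needed.

674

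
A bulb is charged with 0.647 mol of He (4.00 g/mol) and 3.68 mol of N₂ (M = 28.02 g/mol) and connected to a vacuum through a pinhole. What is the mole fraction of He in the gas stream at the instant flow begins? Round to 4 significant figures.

Rate_i ∝ x_i/√M_i (Graham's law weighted by mole fraction), so the effusate composition follows n_i/√M_i.
So x_He in the escaping gas = (n_He/√M_He) / Σ(n_i/√M_i)
= (0.647/√4.00) / (0.647/√4.00 + 3.68/√28.02) = 0.3235/(0.3235 + 0.6952) = 0.3176.

0.3176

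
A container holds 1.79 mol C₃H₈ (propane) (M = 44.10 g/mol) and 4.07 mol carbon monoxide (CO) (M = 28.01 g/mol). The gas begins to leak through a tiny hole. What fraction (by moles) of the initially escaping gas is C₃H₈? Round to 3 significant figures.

0.260

Rate_i ∝ x_i/√M_i (Graham's law weighted by mole fraction), so the effusate composition follows n_i/√M_i.
Mole fraction of C₃H₈ in the effusate = (n_C₃H₈/√M_C₃H₈) / (n_C₃H₈/√M_C₃H₈ + n_CO/√M_CO)
= (1.79/√44.10) / (1.79/√44.10 + 4.07/√28.01) = 0.2695/(0.2695 + 0.7690) = 0.260.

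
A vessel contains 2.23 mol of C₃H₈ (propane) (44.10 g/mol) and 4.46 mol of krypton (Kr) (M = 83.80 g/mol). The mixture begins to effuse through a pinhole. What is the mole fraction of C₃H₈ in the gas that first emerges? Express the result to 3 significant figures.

0.408

Rate_i ∝ x_i/√M_i (Graham's law weighted by mole fraction), so the effusate composition follows n_i/√M_i.
Mole fraction of C₃H₈ in the effusate = (n_C₃H₈/√M_C₃H₈) / (n_C₃H₈/√M_C₃H₈ + n_Kr/√M_Kr)
= (2.23/√44.10) / (2.23/√44.10 + 4.46/√83.80) = 0.3358/(0.3358 + 0.4872) = 0.408.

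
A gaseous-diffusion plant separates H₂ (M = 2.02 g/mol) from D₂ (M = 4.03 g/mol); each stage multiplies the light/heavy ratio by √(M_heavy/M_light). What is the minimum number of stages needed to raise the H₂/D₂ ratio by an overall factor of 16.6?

9

Per stage α = (4.03/2.02)^(1/2) = 1.99505^0.5, giving ln α = 0.3453.
Need α^N ≥ 16.6 ⇒ N ≥ ln(16.6) / ln α = 2.809 / 0.3453 = 8.14.
Rounding up, N = 9 stages.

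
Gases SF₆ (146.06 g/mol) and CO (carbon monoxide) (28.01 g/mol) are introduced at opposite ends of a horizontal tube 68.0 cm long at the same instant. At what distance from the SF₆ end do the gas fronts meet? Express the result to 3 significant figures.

Distances travelled in equal time are proportional to diffusion rates, so d_SF₆/d_CO = √(M_CO/M_SF₆) = √(28.01/146.06) = 0.4379.
With d_SF₆ + d_CO = 68.0 cm, d_CO = 68.0/(1 + 0.4379) = 47.29 cm.
d_SF₆ = 68.0 − 47.29 = 20.7 cm.

20.7 cm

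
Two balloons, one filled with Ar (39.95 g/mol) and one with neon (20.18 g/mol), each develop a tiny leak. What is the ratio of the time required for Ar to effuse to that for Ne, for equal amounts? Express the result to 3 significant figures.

Since effusion rate ∝ 1/√M, t_Ar/t_Ne = √(M_Ar/M_Ne) = √(39.95/20.18) = √1.980 = 1.41.

1.41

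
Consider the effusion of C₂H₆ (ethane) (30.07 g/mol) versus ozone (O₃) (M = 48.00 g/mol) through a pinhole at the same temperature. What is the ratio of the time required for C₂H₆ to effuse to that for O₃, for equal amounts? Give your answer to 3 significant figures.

0.791

From Graham's law, t_C₂H₆/t_O₃ = √(M_C₂H₆/M_O₃) = √(30.07/48.00) = √0.6265 = 0.791.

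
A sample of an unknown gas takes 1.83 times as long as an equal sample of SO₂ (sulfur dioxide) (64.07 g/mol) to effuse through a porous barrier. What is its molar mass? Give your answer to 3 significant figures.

Using Graham's law: t_X/t_SO₂ = √(M_X/M_SO₂).
1.83 = √(M_X/64.07)
M_X = 64.07 × 1.83² = 64.07 × 3.349 = 215 g/mol

215 g/mol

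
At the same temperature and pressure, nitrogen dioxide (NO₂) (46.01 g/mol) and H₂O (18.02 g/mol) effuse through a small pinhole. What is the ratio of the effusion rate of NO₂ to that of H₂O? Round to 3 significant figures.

Using Graham's law: rate_NO₂/rate_H₂O = √(M_H₂O/M_NO₂) = √(18.02/46.01) = √0.3917 = 0.626.

0.626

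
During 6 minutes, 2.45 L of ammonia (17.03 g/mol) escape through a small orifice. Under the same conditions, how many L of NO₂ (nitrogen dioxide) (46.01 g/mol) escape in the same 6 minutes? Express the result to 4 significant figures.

1.491 L

Using Graham's law: rate_NO₂/rate_NH₃ = √(M_NH₃/M_NO₂) = √(17.03/46.01) = √0.3701 = 0.6084.
So the volume for NO₂ is 2.45 × 0.6084 = 1.491 L.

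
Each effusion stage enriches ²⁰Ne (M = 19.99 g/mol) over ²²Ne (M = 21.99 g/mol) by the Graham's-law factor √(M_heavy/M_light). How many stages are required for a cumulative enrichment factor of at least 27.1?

70

Single-stage factor α = √(21.99/19.99), so ln α = ½ ln(1.10005) = 0.04768.
Need α^N ≥ 27.1 ⇒ N ≥ ln(27.1) / ln α = 3.300 / 0.04768 = 69.20.
So at least 70 stages are needed.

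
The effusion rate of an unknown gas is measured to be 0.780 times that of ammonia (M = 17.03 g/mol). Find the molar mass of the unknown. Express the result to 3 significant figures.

28.0 g/mol

By Graham's law, rate_X/rate_NH₃ = √(M_NH₃/M_X).
0.780 = √(17.03/M_X)
M_X = 17.03 / 0.780² = 17.03 / 0.6084 = 28.0 g/mol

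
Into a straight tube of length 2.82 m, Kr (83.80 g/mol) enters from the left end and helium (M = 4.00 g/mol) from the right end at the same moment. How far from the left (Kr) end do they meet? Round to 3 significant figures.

Distances travelled in equal time are proportional to diffusion rates, so d_Kr/d_He = √(M_He/M_Kr) = √(4.00/83.80) = 0.2185.
With d_Kr + d_He = 2.82 m, d_He = 2.82/(1 + 0.2185) = 2.314 m.
d_Kr = 2.82 − 2.314 = 0.506 m.

0.506 m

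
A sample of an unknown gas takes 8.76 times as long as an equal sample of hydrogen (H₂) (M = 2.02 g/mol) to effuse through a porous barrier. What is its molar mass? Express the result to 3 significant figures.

155 g/mol

Using Graham's law: t_X/t_H₂ = √(M_X/M_H₂).
8.76 = √(M_X/2.02)
M_X = 2.02 × 8.76² = 2.02 × 76.74 = 155 g/mol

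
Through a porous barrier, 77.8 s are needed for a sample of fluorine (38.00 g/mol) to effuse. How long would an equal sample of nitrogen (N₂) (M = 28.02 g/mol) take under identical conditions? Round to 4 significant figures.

From Graham's law, t_N₂/t_F₂ = √(M_N₂/M_F₂) = √(28.02/38.00) = √0.7374 = 0.8587.
So the time for N₂ is 77.8 × 0.8587 = 66.81 s.

66.81 s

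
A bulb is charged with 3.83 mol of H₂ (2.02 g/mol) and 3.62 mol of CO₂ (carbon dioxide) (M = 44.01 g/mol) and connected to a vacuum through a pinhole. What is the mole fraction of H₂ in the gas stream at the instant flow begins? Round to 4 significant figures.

0.8316

Rate_i ∝ x_i/√M_i (Graham's law weighted by mole fraction), so the effusate composition follows n_i/√M_i.
So x_H₂ in the escaping gas = (n_H₂/√M_H₂) / Σ(n_i/√M_i)
= (3.83/√2.02) / (3.83/√2.02 + 3.62/√44.01) = 2.695/(2.695 + 0.5457) = 0.8316.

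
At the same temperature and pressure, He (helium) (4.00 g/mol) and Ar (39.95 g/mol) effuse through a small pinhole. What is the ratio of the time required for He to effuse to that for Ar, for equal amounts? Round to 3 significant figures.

From Graham's law, t_He/t_Ar = √(M_He/M_Ar) = √(4.00/39.95) = √0.1001 = 0.316.

0.316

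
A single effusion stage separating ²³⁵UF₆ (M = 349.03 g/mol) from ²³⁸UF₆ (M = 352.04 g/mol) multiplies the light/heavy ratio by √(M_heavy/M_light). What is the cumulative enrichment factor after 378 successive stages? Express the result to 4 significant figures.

5.068

After 378 stages the ratio has grown by (√(352.04/349.03))^378 = (352.04/349.03)^(378/2).
= 1.00862^189 = 5.068.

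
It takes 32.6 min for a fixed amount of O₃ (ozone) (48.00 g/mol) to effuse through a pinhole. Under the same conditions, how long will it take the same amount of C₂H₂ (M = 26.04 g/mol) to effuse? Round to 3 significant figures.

24.0 min

From Graham's law, t_C₂H₂/t_O₃ = √(M_C₂H₂/M_O₃) = √(26.04/48.00) = √0.5425 = 0.7365.
So the time for C₂H₂ is 32.6 × 0.7365 = 24.0 min.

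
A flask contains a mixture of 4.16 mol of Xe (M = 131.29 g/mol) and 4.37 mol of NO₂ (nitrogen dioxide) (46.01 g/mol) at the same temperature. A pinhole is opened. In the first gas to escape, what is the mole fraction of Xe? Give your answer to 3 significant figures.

0.360

Each component's effusion rate ∝ (its partial pressure)·(1/√M) ∝ n_i/√M_i.
x_Xe(eff) = (n_Xe/√M_Xe) / (n_Xe/√M_Xe + n_NO₂/√M_NO₂)
= (4.16/√131.29) / (4.16/√131.29 + 4.37/√46.01) = 0.3631/(0.3631 + 0.6443) = 0.360.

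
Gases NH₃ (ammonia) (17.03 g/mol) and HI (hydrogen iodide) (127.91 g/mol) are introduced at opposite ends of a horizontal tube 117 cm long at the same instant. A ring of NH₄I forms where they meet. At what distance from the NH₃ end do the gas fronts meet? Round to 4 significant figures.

Distances travelled in equal time are proportional to diffusion rates, so d_NH₃/d_HI = √(M_HI/M_NH₃) = √(127.91/17.03) = 2.741.
With d_NH₃ + d_HI = 117 cm, d_HI = 117/(1 + 2.741) = 31.28 cm.
d_NH₃ = 117 − 31.28 = 85.72 cm.

85.72 cm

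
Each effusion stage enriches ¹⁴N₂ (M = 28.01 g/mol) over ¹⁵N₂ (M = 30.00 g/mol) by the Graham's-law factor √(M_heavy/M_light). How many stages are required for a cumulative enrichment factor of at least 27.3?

With α = √(30.00/28.01) per stage, ln α = ½ ln(1.07105) = 0.03432.
Need α^N ≥ 27.3 ⇒ N ≥ ln(27.3) / ln α = 3.307 / 0.03432 = 96.36.
Rounding up, N = 97 stages.

97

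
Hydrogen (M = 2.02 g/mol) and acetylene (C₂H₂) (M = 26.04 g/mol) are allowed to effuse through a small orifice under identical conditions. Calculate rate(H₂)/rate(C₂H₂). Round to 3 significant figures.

3.59

Graham's law gives rate_H₂/rate_C₂H₂ = √(M_C₂H₂/M_H₂) = √(26.04/2.02) = √12.89 = 3.59.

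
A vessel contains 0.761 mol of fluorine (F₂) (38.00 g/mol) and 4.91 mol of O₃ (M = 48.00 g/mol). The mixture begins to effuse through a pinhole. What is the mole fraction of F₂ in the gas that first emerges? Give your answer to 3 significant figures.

Each component's effusion rate ∝ (its partial pressure)·(1/√M) ∝ n_i/√M_i.
Mole fraction of F₂ in the effusate = (n_F₂/√M_F₂) / (n_F₂/√M_F₂ + n_O₃/√M_O₃)
= (0.761/√38.00) / (0.761/√38.00 + 4.91/√48.00) = 0.1235/(0.1235 + 0.7087) = 0.148.

0.148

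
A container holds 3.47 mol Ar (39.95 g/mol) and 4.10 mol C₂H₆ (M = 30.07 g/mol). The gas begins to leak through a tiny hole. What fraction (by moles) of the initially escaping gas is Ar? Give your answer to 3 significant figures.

0.423

Rate_i ∝ x_i/√M_i (Graham's law weighted by mole fraction), so the effusate composition follows n_i/√M_i.
x_Ar(eff) = (n_Ar/√M_Ar) / (n_Ar/√M_Ar + n_C₂H₆/√M_C₂H₆)
= (3.47/√39.95) / (3.47/√39.95 + 4.10/√30.07) = 0.5490/(0.5490 + 0.7477) = 0.423.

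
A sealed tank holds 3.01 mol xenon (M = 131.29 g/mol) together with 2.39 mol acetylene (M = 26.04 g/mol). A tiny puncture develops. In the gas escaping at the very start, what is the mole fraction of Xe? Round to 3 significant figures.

Rate_i ∝ x_i/√M_i (Graham's law weighted by mole fraction), so the effusate composition follows n_i/√M_i.
So x_Xe in the escaping gas = (n_Xe/√M_Xe) / Σ(n_i/√M_i)
= (3.01/√131.29) / (3.01/√131.29 + 2.39/√26.04) = 0.2627/(0.2627 + 0.4684) = 0.359.

0.359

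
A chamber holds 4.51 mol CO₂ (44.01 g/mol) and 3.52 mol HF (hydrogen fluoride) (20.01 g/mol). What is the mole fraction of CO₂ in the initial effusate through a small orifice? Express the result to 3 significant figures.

0.464

Effusion rate of each component ∝ n_i/√M_i (partial pressure × 1/√M).
So x_CO₂ in the escaping gas = (n_CO₂/√M_CO₂) / Σ(n_i/√M_i)
= (4.51/√44.01) / (4.51/√44.01 + 3.52/√20.01) = 0.6798/(0.6798 + 0.7869) = 0.464.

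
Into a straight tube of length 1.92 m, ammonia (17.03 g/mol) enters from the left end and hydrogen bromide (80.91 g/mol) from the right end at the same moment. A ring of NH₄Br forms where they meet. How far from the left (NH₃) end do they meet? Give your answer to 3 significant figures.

1.32 m

In equal time, each gas travels a distance ∝ its rate ∝ 1/√M, so d_NH₃/d_HBr = √(M_HBr/M_NH₃) = √(80.91/17.03) = 2.180.
With d_NH₃ + d_HBr = 1.92 m, d_HBr = 1.92/(1 + 2.180) = 0.6038 m.
d_NH₃ = 1.92 − 0.6038 = 1.32 m.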